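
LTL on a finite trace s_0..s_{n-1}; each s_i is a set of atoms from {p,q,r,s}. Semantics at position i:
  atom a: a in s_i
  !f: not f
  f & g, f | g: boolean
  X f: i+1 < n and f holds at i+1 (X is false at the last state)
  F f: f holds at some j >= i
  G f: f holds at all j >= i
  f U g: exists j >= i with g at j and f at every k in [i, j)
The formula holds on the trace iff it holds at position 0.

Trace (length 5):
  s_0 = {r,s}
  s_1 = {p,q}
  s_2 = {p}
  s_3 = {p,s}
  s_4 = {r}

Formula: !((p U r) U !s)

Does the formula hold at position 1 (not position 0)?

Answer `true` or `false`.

Answer: false

Derivation:
s_0={r,s}: !((p U r) U !s)=False ((p U r) U !s)=True (p U r)=True p=False r=True !s=False s=True
s_1={p,q}: !((p U r) U !s)=False ((p U r) U !s)=True (p U r)=True p=True r=False !s=True s=False
s_2={p}: !((p U r) U !s)=False ((p U r) U !s)=True (p U r)=True p=True r=False !s=True s=False
s_3={p,s}: !((p U r) U !s)=False ((p U r) U !s)=True (p U r)=True p=True r=False !s=False s=True
s_4={r}: !((p U r) U !s)=False ((p U r) U !s)=True (p U r)=True p=False r=True !s=True s=False
Evaluating at position 1: result = False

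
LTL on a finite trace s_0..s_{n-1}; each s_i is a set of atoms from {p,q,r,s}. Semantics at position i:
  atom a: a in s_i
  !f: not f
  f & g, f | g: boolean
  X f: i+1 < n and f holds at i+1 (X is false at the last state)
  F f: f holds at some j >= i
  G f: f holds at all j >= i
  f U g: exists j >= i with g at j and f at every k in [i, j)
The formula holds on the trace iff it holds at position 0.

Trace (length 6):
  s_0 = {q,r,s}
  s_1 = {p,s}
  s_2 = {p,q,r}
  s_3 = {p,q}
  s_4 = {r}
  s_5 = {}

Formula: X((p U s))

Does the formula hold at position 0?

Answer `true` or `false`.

Answer: true

Derivation:
s_0={q,r,s}: X((p U s))=True (p U s)=True p=False s=True
s_1={p,s}: X((p U s))=False (p U s)=True p=True s=True
s_2={p,q,r}: X((p U s))=False (p U s)=False p=True s=False
s_3={p,q}: X((p U s))=False (p U s)=False p=True s=False
s_4={r}: X((p U s))=False (p U s)=False p=False s=False
s_5={}: X((p U s))=False (p U s)=False p=False s=False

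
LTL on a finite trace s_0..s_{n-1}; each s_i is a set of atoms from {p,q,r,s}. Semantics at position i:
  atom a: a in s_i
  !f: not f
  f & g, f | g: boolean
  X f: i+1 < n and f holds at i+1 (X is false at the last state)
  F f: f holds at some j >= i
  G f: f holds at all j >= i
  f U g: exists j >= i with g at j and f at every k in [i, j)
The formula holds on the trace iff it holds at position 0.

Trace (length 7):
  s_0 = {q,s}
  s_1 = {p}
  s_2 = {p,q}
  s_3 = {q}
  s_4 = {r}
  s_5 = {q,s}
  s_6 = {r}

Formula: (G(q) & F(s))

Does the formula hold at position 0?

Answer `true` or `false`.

Answer: false

Derivation:
s_0={q,s}: (G(q) & F(s))=False G(q)=False q=True F(s)=True s=True
s_1={p}: (G(q) & F(s))=False G(q)=False q=False F(s)=True s=False
s_2={p,q}: (G(q) & F(s))=False G(q)=False q=True F(s)=True s=False
s_3={q}: (G(q) & F(s))=False G(q)=False q=True F(s)=True s=False
s_4={r}: (G(q) & F(s))=False G(q)=False q=False F(s)=True s=False
s_5={q,s}: (G(q) & F(s))=False G(q)=False q=True F(s)=True s=True
s_6={r}: (G(q) & F(s))=False G(q)=False q=False F(s)=False s=False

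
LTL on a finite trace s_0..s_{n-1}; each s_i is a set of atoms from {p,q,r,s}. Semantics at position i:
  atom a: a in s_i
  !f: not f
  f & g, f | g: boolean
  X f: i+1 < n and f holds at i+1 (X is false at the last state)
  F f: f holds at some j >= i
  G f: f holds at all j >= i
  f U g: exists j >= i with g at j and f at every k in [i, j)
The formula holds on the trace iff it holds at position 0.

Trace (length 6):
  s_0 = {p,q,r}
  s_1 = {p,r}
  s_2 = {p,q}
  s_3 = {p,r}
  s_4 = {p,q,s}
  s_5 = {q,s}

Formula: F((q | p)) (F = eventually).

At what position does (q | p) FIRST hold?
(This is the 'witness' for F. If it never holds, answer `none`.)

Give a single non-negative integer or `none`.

Answer: 0

Derivation:
s_0={p,q,r}: (q | p)=True q=True p=True
s_1={p,r}: (q | p)=True q=False p=True
s_2={p,q}: (q | p)=True q=True p=True
s_3={p,r}: (q | p)=True q=False p=True
s_4={p,q,s}: (q | p)=True q=True p=True
s_5={q,s}: (q | p)=True q=True p=False
F((q | p)) holds; first witness at position 0.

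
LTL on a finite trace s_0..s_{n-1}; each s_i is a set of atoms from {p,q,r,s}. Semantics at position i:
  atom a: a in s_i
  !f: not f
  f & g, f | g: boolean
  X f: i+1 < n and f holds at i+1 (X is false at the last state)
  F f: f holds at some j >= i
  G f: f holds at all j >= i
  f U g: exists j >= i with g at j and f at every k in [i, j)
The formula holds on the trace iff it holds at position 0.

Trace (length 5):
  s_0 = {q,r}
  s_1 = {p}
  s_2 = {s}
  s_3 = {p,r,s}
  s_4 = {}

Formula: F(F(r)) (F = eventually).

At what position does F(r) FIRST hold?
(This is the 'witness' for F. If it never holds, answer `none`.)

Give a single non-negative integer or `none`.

s_0={q,r}: F(r)=True r=True
s_1={p}: F(r)=True r=False
s_2={s}: F(r)=True r=False
s_3={p,r,s}: F(r)=True r=True
s_4={}: F(r)=False r=False
F(F(r)) holds; first witness at position 0.

Answer: 0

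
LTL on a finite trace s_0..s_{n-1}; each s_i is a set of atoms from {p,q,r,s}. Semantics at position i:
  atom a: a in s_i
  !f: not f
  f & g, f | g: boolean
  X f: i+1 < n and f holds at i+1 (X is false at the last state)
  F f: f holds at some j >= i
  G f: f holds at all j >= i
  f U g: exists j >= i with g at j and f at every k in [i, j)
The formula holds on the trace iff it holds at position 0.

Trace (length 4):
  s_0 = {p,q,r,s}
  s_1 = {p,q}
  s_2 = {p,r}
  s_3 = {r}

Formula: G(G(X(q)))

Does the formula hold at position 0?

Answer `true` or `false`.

Answer: false

Derivation:
s_0={p,q,r,s}: G(G(X(q)))=False G(X(q))=False X(q)=True q=True
s_1={p,q}: G(G(X(q)))=False G(X(q))=False X(q)=False q=True
s_2={p,r}: G(G(X(q)))=False G(X(q))=False X(q)=False q=False
s_3={r}: G(G(X(q)))=False G(X(q))=False X(q)=False q=False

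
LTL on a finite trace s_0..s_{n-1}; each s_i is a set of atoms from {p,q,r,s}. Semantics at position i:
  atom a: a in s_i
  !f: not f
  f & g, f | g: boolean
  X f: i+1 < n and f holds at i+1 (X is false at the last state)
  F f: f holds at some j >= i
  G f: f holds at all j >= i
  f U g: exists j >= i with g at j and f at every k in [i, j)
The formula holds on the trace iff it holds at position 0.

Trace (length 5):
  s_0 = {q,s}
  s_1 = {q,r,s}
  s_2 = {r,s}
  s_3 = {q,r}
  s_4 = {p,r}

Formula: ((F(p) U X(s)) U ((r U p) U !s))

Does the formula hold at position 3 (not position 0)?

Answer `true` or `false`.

s_0={q,s}: ((F(p) U X(s)) U ((r U p) U !s))=True (F(p) U X(s))=True F(p)=True p=False X(s)=True s=True ((r U p) U !s)=False (r U p)=False r=False !s=False
s_1={q,r,s}: ((F(p) U X(s)) U ((r U p) U !s))=True (F(p) U X(s))=True F(p)=True p=False X(s)=True s=True ((r U p) U !s)=True (r U p)=True r=True !s=False
s_2={r,s}: ((F(p) U X(s)) U ((r U p) U !s))=True (F(p) U X(s))=False F(p)=True p=False X(s)=False s=True ((r U p) U !s)=True (r U p)=True r=True !s=False
s_3={q,r}: ((F(p) U X(s)) U ((r U p) U !s))=True (F(p) U X(s))=False F(p)=True p=False X(s)=False s=False ((r U p) U !s)=True (r U p)=True r=True !s=True
s_4={p,r}: ((F(p) U X(s)) U ((r U p) U !s))=True (F(p) U X(s))=False F(p)=True p=True X(s)=False s=False ((r U p) U !s)=True (r U p)=True r=True !s=True
Evaluating at position 3: result = True

Answer: true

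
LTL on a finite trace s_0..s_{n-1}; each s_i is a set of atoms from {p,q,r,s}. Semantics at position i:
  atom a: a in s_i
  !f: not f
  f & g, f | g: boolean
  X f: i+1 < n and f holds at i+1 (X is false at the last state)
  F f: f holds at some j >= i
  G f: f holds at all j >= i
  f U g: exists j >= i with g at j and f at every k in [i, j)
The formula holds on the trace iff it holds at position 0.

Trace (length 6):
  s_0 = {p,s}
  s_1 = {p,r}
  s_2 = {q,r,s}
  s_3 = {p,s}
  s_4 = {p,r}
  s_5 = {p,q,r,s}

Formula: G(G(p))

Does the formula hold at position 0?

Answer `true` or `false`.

Answer: false

Derivation:
s_0={p,s}: G(G(p))=False G(p)=False p=True
s_1={p,r}: G(G(p))=False G(p)=False p=True
s_2={q,r,s}: G(G(p))=False G(p)=False p=False
s_3={p,s}: G(G(p))=True G(p)=True p=True
s_4={p,r}: G(G(p))=True G(p)=True p=True
s_5={p,q,r,s}: G(G(p))=True G(p)=True p=True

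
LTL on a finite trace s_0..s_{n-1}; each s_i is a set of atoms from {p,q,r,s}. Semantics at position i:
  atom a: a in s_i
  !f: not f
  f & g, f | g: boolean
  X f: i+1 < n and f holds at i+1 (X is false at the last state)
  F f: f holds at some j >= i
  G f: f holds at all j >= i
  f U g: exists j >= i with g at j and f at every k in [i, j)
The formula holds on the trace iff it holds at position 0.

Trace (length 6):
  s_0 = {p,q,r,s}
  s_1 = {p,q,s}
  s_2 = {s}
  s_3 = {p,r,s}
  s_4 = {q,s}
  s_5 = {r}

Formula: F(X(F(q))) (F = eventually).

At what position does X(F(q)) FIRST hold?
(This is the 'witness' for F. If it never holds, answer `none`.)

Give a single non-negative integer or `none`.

s_0={p,q,r,s}: X(F(q))=True F(q)=True q=True
s_1={p,q,s}: X(F(q))=True F(q)=True q=True
s_2={s}: X(F(q))=True F(q)=True q=False
s_3={p,r,s}: X(F(q))=True F(q)=True q=False
s_4={q,s}: X(F(q))=False F(q)=True q=True
s_5={r}: X(F(q))=False F(q)=False q=False
F(X(F(q))) holds; first witness at position 0.

Answer: 0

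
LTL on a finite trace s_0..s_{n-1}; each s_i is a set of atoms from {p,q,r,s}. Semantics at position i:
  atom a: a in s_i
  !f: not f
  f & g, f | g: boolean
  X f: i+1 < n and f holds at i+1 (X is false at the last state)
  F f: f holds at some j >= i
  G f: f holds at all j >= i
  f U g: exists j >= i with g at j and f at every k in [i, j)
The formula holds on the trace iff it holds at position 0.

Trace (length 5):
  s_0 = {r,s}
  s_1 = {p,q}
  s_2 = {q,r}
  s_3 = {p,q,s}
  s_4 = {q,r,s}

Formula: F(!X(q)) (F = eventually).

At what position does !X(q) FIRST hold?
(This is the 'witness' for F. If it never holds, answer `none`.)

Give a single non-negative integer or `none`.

Answer: 4

Derivation:
s_0={r,s}: !X(q)=False X(q)=True q=False
s_1={p,q}: !X(q)=False X(q)=True q=True
s_2={q,r}: !X(q)=False X(q)=True q=True
s_3={p,q,s}: !X(q)=False X(q)=True q=True
s_4={q,r,s}: !X(q)=True X(q)=False q=True
F(!X(q)) holds; first witness at position 4.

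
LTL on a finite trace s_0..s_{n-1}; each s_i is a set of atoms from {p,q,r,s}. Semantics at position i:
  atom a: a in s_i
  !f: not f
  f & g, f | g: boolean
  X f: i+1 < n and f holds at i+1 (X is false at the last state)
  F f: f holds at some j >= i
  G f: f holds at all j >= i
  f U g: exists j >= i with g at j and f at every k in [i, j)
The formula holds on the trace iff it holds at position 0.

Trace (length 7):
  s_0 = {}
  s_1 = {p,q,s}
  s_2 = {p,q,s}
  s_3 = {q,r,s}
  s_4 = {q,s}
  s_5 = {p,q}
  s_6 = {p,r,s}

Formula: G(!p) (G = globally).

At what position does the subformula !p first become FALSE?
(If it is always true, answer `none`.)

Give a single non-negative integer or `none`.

s_0={}: !p=True p=False
s_1={p,q,s}: !p=False p=True
s_2={p,q,s}: !p=False p=True
s_3={q,r,s}: !p=True p=False
s_4={q,s}: !p=True p=False
s_5={p,q}: !p=False p=True
s_6={p,r,s}: !p=False p=True
G(!p) holds globally = False
First violation at position 1.

Answer: 1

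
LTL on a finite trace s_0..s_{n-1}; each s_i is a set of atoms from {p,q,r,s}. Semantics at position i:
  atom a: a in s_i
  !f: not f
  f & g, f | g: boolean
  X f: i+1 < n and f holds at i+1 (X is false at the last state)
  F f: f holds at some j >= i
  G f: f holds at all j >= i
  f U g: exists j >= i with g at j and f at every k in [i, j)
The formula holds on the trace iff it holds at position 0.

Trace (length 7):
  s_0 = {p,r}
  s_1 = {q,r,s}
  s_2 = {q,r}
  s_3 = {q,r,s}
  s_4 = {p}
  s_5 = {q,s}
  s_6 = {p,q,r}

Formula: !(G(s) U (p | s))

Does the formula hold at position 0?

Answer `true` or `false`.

Answer: false

Derivation:
s_0={p,r}: !(G(s) U (p | s))=False (G(s) U (p | s))=True G(s)=False s=False (p | s)=True p=True
s_1={q,r,s}: !(G(s) U (p | s))=False (G(s) U (p | s))=True G(s)=False s=True (p | s)=True p=False
s_2={q,r}: !(G(s) U (p | s))=True (G(s) U (p | s))=False G(s)=False s=False (p | s)=False p=False
s_3={q,r,s}: !(G(s) U (p | s))=False (G(s) U (p | s))=True G(s)=False s=True (p | s)=True p=False
s_4={p}: !(G(s) U (p | s))=False (G(s) U (p | s))=True G(s)=False s=False (p | s)=True p=True
s_5={q,s}: !(G(s) U (p | s))=False (G(s) U (p | s))=True G(s)=False s=True (p | s)=True p=False
s_6={p,q,r}: !(G(s) U (p | s))=False (G(s) U (p | s))=True G(s)=False s=False (p | s)=True p=True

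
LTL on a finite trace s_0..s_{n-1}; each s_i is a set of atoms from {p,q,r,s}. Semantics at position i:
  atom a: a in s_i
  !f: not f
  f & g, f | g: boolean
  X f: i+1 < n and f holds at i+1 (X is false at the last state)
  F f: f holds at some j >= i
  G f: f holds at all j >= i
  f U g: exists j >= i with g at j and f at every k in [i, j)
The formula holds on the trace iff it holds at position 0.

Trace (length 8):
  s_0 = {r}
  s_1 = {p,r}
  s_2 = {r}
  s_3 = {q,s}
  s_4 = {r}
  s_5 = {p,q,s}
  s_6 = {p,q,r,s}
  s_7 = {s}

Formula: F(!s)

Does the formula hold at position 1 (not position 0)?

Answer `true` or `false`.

s_0={r}: F(!s)=True !s=True s=False
s_1={p,r}: F(!s)=True !s=True s=False
s_2={r}: F(!s)=True !s=True s=False
s_3={q,s}: F(!s)=True !s=False s=True
s_4={r}: F(!s)=True !s=True s=False
s_5={p,q,s}: F(!s)=False !s=False s=True
s_6={p,q,r,s}: F(!s)=False !s=False s=True
s_7={s}: F(!s)=False !s=False s=True
Evaluating at position 1: result = True

Answer: true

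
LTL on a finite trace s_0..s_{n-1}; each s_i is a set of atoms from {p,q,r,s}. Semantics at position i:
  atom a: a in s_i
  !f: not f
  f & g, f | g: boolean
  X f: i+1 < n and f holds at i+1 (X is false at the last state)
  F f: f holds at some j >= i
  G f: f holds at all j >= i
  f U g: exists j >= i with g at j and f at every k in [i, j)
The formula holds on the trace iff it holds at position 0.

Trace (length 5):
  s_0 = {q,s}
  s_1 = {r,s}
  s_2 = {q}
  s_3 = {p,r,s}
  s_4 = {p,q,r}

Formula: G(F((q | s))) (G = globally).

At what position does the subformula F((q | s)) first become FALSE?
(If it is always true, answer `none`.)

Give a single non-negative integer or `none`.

Answer: none

Derivation:
s_0={q,s}: F((q | s))=True (q | s)=True q=True s=True
s_1={r,s}: F((q | s))=True (q | s)=True q=False s=True
s_2={q}: F((q | s))=True (q | s)=True q=True s=False
s_3={p,r,s}: F((q | s))=True (q | s)=True q=False s=True
s_4={p,q,r}: F((q | s))=True (q | s)=True q=True s=False
G(F((q | s))) holds globally = True
No violation — formula holds at every position.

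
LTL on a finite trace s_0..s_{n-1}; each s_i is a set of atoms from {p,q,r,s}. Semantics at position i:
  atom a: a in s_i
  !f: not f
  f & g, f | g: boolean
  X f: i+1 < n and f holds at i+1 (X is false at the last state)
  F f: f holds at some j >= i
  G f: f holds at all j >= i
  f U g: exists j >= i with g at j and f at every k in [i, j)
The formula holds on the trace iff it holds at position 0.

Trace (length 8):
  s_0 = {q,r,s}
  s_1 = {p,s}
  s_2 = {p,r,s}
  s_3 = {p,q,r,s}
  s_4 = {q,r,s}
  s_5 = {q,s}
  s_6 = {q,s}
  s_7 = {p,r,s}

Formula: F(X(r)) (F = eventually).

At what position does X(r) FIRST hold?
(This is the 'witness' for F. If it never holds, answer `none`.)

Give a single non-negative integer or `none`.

s_0={q,r,s}: X(r)=False r=True
s_1={p,s}: X(r)=True r=False
s_2={p,r,s}: X(r)=True r=True
s_3={p,q,r,s}: X(r)=True r=True
s_4={q,r,s}: X(r)=False r=True
s_5={q,s}: X(r)=False r=False
s_6={q,s}: X(r)=True r=False
s_7={p,r,s}: X(r)=False r=True
F(X(r)) holds; first witness at position 1.

Answer: 1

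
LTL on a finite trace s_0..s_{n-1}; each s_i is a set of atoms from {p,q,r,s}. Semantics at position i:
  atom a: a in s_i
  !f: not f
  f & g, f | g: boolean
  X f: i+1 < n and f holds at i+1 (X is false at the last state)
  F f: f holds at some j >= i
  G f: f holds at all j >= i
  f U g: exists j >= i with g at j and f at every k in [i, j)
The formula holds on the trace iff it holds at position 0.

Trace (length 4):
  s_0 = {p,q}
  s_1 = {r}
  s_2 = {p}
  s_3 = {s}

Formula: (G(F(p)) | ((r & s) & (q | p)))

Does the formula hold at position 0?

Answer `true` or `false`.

s_0={p,q}: (G(F(p)) | ((r & s) & (q | p)))=False G(F(p))=False F(p)=True p=True ((r & s) & (q | p))=False (r & s)=False r=False s=False (q | p)=True q=True
s_1={r}: (G(F(p)) | ((r & s) & (q | p)))=False G(F(p))=False F(p)=True p=False ((r & s) & (q | p))=False (r & s)=False r=True s=False (q | p)=False q=False
s_2={p}: (G(F(p)) | ((r & s) & (q | p)))=False G(F(p))=False F(p)=True p=True ((r & s) & (q | p))=False (r & s)=False r=False s=False (q | p)=True q=False
s_3={s}: (G(F(p)) | ((r & s) & (q | p)))=False G(F(p))=False F(p)=False p=False ((r & s) & (q | p))=False (r & s)=False r=False s=True (q | p)=False q=False

Answer: false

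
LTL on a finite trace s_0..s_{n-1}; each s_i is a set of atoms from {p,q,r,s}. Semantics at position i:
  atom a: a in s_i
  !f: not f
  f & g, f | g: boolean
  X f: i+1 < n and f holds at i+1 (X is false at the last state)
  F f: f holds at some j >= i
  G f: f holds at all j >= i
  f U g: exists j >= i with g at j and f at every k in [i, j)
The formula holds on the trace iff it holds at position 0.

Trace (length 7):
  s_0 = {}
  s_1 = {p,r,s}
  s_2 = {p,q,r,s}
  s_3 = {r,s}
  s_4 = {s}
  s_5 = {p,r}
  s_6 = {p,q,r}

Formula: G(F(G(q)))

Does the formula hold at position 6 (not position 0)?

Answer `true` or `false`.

Answer: true

Derivation:
s_0={}: G(F(G(q)))=True F(G(q))=True G(q)=False q=False
s_1={p,r,s}: G(F(G(q)))=True F(G(q))=True G(q)=False q=False
s_2={p,q,r,s}: G(F(G(q)))=True F(G(q))=True G(q)=False q=True
s_3={r,s}: G(F(G(q)))=True F(G(q))=True G(q)=False q=False
s_4={s}: G(F(G(q)))=True F(G(q))=True G(q)=False q=False
s_5={p,r}: G(F(G(q)))=True F(G(q))=True G(q)=False q=False
s_6={p,q,r}: G(F(G(q)))=True F(G(q))=True G(q)=True q=True
Evaluating at position 6: result = True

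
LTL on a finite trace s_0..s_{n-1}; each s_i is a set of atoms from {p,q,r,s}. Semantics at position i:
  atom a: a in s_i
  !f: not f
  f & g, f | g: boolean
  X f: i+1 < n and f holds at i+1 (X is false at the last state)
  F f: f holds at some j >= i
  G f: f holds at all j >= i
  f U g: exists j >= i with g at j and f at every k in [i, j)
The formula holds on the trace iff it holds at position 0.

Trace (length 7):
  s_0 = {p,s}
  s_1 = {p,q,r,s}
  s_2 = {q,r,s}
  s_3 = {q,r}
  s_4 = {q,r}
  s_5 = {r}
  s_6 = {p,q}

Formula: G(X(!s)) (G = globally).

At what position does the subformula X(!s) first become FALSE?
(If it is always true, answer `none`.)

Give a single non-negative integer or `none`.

Answer: 0

Derivation:
s_0={p,s}: X(!s)=False !s=False s=True
s_1={p,q,r,s}: X(!s)=False !s=False s=True
s_2={q,r,s}: X(!s)=True !s=False s=True
s_3={q,r}: X(!s)=True !s=True s=False
s_4={q,r}: X(!s)=True !s=True s=False
s_5={r}: X(!s)=True !s=True s=False
s_6={p,q}: X(!s)=False !s=True s=False
G(X(!s)) holds globally = False
First violation at position 0.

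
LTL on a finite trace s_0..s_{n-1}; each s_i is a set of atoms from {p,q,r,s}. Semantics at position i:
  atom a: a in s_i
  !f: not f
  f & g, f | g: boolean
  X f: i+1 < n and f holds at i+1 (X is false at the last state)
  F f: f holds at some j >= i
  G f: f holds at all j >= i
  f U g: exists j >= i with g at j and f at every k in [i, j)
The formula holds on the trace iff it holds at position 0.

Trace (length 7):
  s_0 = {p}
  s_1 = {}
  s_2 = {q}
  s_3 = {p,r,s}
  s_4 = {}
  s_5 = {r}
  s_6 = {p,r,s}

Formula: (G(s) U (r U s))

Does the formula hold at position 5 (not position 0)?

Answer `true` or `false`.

s_0={p}: (G(s) U (r U s))=False G(s)=False s=False (r U s)=False r=False
s_1={}: (G(s) U (r U s))=False G(s)=False s=False (r U s)=False r=False
s_2={q}: (G(s) U (r U s))=False G(s)=False s=False (r U s)=False r=False
s_3={p,r,s}: (G(s) U (r U s))=True G(s)=False s=True (r U s)=True r=True
s_4={}: (G(s) U (r U s))=False G(s)=False s=False (r U s)=False r=False
s_5={r}: (G(s) U (r U s))=True G(s)=False s=False (r U s)=True r=True
s_6={p,r,s}: (G(s) U (r U s))=True G(s)=True s=True (r U s)=True r=True
Evaluating at position 5: result = True

Answer: true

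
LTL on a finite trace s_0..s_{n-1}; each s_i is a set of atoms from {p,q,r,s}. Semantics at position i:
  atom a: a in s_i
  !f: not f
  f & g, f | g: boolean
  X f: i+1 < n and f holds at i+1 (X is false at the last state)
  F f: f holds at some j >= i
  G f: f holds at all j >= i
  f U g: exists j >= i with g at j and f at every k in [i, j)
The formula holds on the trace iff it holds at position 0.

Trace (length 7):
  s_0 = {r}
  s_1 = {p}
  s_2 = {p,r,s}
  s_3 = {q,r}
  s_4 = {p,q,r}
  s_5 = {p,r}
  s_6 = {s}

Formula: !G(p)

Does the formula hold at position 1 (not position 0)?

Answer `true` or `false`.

Answer: true

Derivation:
s_0={r}: !G(p)=True G(p)=False p=False
s_1={p}: !G(p)=True G(p)=False p=True
s_2={p,r,s}: !G(p)=True G(p)=False p=True
s_3={q,r}: !G(p)=True G(p)=False p=False
s_4={p,q,r}: !G(p)=True G(p)=False p=True
s_5={p,r}: !G(p)=True G(p)=False p=True
s_6={s}: !G(p)=True G(p)=False p=False
Evaluating at position 1: result = True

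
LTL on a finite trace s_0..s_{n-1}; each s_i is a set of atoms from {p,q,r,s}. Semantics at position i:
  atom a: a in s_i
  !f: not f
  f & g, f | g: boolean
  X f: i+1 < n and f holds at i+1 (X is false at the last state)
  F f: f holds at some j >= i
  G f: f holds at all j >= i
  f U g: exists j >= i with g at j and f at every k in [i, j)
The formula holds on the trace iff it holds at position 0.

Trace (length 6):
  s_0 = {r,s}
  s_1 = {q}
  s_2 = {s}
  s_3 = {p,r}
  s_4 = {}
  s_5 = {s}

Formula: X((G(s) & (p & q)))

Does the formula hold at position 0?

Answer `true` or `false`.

s_0={r,s}: X((G(s) & (p & q)))=False (G(s) & (p & q))=False G(s)=False s=True (p & q)=False p=False q=False
s_1={q}: X((G(s) & (p & q)))=False (G(s) & (p & q))=False G(s)=False s=False (p & q)=False p=False q=True
s_2={s}: X((G(s) & (p & q)))=False (G(s) & (p & q))=False G(s)=False s=True (p & q)=False p=False q=False
s_3={p,r}: X((G(s) & (p & q)))=False (G(s) & (p & q))=False G(s)=False s=False (p & q)=False p=True q=False
s_4={}: X((G(s) & (p & q)))=False (G(s) & (p & q))=False G(s)=False s=False (p & q)=False p=False q=False
s_5={s}: X((G(s) & (p & q)))=False (G(s) & (p & q))=False G(s)=True s=True (p & q)=False p=False q=False

Answer: false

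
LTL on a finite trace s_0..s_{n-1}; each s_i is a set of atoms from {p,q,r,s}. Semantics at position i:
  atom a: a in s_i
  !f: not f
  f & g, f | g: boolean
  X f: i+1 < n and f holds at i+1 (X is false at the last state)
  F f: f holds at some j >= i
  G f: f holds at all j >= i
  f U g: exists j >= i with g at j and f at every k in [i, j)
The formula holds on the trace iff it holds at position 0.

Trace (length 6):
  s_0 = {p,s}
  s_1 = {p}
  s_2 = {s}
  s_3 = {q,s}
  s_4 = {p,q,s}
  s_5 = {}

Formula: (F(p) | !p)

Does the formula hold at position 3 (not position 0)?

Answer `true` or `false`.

Answer: true

Derivation:
s_0={p,s}: (F(p) | !p)=True F(p)=True p=True !p=False
s_1={p}: (F(p) | !p)=True F(p)=True p=True !p=False
s_2={s}: (F(p) | !p)=True F(p)=True p=False !p=True
s_3={q,s}: (F(p) | !p)=True F(p)=True p=False !p=True
s_4={p,q,s}: (F(p) | !p)=True F(p)=True p=True !p=False
s_5={}: (F(p) | !p)=True F(p)=False p=False !p=True
Evaluating at position 3: result = True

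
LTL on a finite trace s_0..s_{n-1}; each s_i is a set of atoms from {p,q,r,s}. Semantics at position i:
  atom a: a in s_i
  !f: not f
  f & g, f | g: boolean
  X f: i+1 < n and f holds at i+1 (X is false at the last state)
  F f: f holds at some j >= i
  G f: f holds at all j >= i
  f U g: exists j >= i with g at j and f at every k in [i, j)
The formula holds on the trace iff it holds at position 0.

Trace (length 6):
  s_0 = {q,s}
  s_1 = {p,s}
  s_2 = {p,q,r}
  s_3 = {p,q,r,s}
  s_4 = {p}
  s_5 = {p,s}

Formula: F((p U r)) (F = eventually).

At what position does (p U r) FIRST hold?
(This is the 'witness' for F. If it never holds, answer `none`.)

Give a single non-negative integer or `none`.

Answer: 1

Derivation:
s_0={q,s}: (p U r)=False p=False r=False
s_1={p,s}: (p U r)=True p=True r=False
s_2={p,q,r}: (p U r)=True p=True r=True
s_3={p,q,r,s}: (p U r)=True p=True r=True
s_4={p}: (p U r)=False p=True r=False
s_5={p,s}: (p U r)=False p=True r=False
F((p U r)) holds; first witness at position 1.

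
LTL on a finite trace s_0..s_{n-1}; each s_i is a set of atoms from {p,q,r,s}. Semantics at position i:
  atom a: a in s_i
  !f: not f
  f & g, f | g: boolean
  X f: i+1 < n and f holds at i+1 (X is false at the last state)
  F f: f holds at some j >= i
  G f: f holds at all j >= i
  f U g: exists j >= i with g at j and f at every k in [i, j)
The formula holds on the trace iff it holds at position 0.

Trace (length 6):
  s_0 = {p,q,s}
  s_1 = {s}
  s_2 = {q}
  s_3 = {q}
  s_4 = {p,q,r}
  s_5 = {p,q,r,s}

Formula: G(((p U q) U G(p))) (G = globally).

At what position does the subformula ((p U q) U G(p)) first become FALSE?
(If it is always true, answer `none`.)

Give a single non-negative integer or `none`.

Answer: 0

Derivation:
s_0={p,q,s}: ((p U q) U G(p))=False (p U q)=True p=True q=True G(p)=False
s_1={s}: ((p U q) U G(p))=False (p U q)=False p=False q=False G(p)=False
s_2={q}: ((p U q) U G(p))=True (p U q)=True p=False q=True G(p)=False
s_3={q}: ((p U q) U G(p))=True (p U q)=True p=False q=True G(p)=False
s_4={p,q,r}: ((p U q) U G(p))=True (p U q)=True p=True q=True G(p)=True
s_5={p,q,r,s}: ((p U q) U G(p))=True (p U q)=True p=True q=True G(p)=True
G(((p U q) U G(p))) holds globally = False
First violation at position 0.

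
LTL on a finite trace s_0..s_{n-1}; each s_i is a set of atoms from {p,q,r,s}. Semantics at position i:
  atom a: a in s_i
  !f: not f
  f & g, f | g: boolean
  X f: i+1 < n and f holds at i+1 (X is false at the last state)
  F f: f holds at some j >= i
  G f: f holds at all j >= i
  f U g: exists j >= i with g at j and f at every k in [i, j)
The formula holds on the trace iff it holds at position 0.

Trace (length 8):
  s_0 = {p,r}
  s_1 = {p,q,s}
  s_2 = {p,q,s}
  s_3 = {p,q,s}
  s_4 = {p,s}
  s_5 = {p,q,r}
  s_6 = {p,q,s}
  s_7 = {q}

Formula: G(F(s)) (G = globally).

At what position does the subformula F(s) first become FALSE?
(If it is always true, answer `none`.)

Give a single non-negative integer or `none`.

Answer: 7

Derivation:
s_0={p,r}: F(s)=True s=False
s_1={p,q,s}: F(s)=True s=True
s_2={p,q,s}: F(s)=True s=True
s_3={p,q,s}: F(s)=True s=True
s_4={p,s}: F(s)=True s=True
s_5={p,q,r}: F(s)=True s=False
s_6={p,q,s}: F(s)=True s=True
s_7={q}: F(s)=False s=False
G(F(s)) holds globally = False
First violation at position 7.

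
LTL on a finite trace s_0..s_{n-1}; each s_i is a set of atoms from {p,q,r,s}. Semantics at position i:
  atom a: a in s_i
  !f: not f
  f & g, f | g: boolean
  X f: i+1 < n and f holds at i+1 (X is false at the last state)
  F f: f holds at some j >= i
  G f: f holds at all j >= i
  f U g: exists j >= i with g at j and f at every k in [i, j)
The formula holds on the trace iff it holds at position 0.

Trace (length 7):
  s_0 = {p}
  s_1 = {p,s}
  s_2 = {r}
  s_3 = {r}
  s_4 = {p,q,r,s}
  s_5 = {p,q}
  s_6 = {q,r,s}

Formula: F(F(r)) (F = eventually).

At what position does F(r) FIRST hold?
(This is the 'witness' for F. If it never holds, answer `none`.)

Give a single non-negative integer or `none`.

Answer: 0

Derivation:
s_0={p}: F(r)=True r=False
s_1={p,s}: F(r)=True r=False
s_2={r}: F(r)=True r=True
s_3={r}: F(r)=True r=True
s_4={p,q,r,s}: F(r)=True r=True
s_5={p,q}: F(r)=True r=False
s_6={q,r,s}: F(r)=True r=True
F(F(r)) holds; first witness at position 0.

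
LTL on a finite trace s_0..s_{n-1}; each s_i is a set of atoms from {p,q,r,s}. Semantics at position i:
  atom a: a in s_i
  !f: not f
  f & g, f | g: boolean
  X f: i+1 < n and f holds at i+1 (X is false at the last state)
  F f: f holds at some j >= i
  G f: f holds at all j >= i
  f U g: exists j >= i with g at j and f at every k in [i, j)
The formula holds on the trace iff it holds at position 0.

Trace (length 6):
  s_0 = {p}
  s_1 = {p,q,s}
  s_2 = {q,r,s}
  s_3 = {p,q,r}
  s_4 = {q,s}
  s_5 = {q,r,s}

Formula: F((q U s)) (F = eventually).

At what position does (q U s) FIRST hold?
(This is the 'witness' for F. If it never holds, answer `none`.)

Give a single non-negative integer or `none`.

Answer: 1

Derivation:
s_0={p}: (q U s)=False q=False s=False
s_1={p,q,s}: (q U s)=True q=True s=True
s_2={q,r,s}: (q U s)=True q=True s=True
s_3={p,q,r}: (q U s)=True q=True s=False
s_4={q,s}: (q U s)=True q=True s=True
s_5={q,r,s}: (q U s)=True q=True s=True
F((q U s)) holds; first witness at position 1.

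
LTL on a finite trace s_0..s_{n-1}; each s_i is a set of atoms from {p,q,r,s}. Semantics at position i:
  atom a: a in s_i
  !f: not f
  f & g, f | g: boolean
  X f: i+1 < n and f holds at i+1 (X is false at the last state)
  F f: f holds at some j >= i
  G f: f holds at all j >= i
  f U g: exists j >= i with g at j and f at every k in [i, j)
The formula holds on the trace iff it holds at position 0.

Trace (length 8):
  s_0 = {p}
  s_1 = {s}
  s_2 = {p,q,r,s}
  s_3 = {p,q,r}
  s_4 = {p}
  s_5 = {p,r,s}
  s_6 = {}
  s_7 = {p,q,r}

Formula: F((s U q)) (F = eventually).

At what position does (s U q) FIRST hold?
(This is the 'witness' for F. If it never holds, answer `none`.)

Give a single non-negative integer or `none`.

Answer: 1

Derivation:
s_0={p}: (s U q)=False s=False q=False
s_1={s}: (s U q)=True s=True q=False
s_2={p,q,r,s}: (s U q)=True s=True q=True
s_3={p,q,r}: (s U q)=True s=False q=True
s_4={p}: (s U q)=False s=False q=False
s_5={p,r,s}: (s U q)=False s=True q=False
s_6={}: (s U q)=False s=False q=False
s_7={p,q,r}: (s U q)=True s=False q=True
F((s U q)) holds; first witness at position 1.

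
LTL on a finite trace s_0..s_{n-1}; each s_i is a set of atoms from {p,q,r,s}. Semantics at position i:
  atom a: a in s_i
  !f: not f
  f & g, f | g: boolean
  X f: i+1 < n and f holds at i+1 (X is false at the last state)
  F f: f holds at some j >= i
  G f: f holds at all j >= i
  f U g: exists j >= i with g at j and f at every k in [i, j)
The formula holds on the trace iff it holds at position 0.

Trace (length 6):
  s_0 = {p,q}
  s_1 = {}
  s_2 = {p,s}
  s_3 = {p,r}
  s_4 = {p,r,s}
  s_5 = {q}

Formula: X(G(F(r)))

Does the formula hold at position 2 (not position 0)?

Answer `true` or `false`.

s_0={p,q}: X(G(F(r)))=False G(F(r))=False F(r)=True r=False
s_1={}: X(G(F(r)))=False G(F(r))=False F(r)=True r=False
s_2={p,s}: X(G(F(r)))=False G(F(r))=False F(r)=True r=False
s_3={p,r}: X(G(F(r)))=False G(F(r))=False F(r)=True r=True
s_4={p,r,s}: X(G(F(r)))=False G(F(r))=False F(r)=True r=True
s_5={q}: X(G(F(r)))=False G(F(r))=False F(r)=False r=False
Evaluating at position 2: result = False

Answer: false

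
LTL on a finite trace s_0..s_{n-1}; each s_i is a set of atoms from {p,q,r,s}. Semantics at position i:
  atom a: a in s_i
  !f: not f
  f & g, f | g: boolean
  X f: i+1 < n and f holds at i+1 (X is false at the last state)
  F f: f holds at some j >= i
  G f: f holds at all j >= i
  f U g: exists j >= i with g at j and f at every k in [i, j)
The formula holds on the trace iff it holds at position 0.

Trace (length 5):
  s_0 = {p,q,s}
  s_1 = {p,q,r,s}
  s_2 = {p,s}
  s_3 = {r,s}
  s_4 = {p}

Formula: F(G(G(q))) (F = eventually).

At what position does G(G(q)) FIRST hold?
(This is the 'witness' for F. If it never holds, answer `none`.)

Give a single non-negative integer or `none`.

s_0={p,q,s}: G(G(q))=False G(q)=False q=True
s_1={p,q,r,s}: G(G(q))=False G(q)=False q=True
s_2={p,s}: G(G(q))=False G(q)=False q=False
s_3={r,s}: G(G(q))=False G(q)=False q=False
s_4={p}: G(G(q))=False G(q)=False q=False
F(G(G(q))) does not hold (no witness exists).

Answer: none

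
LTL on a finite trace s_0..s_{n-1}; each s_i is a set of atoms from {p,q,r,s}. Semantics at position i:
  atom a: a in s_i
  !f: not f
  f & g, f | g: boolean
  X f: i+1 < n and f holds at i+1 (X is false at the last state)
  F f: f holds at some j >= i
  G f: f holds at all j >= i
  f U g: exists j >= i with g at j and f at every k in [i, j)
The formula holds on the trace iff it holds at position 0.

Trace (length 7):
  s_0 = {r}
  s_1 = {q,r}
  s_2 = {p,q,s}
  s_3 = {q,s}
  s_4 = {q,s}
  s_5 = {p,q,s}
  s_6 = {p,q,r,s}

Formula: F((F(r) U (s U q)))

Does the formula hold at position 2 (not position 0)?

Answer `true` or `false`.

Answer: true

Derivation:
s_0={r}: F((F(r) U (s U q)))=True (F(r) U (s U q))=True F(r)=True r=True (s U q)=False s=False q=False
s_1={q,r}: F((F(r) U (s U q)))=True (F(r) U (s U q))=True F(r)=True r=True (s U q)=True s=False q=True
s_2={p,q,s}: F((F(r) U (s U q)))=True (F(r) U (s U q))=True F(r)=True r=False (s U q)=True s=True q=True
s_3={q,s}: F((F(r) U (s U q)))=True (F(r) U (s U q))=True F(r)=True r=False (s U q)=True s=True q=True
s_4={q,s}: F((F(r) U (s U q)))=True (F(r) U (s U q))=True F(r)=True r=False (s U q)=True s=True q=True
s_5={p,q,s}: F((F(r) U (s U q)))=True (F(r) U (s U q))=True F(r)=True r=False (s U q)=True s=True q=True
s_6={p,q,r,s}: F((F(r) U (s U q)))=True (F(r) U (s U q))=True F(r)=True r=True (s U q)=True s=True q=True
Evaluating at position 2: result = True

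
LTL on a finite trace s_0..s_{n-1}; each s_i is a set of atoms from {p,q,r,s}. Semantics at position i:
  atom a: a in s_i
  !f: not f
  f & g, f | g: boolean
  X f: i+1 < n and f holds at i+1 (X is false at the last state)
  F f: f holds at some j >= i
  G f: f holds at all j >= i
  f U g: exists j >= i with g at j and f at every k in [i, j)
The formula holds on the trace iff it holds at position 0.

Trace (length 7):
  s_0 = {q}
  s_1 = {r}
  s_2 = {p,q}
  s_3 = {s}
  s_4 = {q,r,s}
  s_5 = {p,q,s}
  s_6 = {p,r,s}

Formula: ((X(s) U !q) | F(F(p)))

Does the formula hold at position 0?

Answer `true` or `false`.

s_0={q}: ((X(s) U !q) | F(F(p)))=True (X(s) U !q)=False X(s)=False s=False !q=False q=True F(F(p))=True F(p)=True p=False
s_1={r}: ((X(s) U !q) | F(F(p)))=True (X(s) U !q)=True X(s)=False s=False !q=True q=False F(F(p))=True F(p)=True p=False
s_2={p,q}: ((X(s) U !q) | F(F(p)))=True (X(s) U !q)=True X(s)=True s=False !q=False q=True F(F(p))=True F(p)=True p=True
s_3={s}: ((X(s) U !q) | F(F(p)))=True (X(s) U !q)=True X(s)=True s=True !q=True q=False F(F(p))=True F(p)=True p=False
s_4={q,r,s}: ((X(s) U !q) | F(F(p)))=True (X(s) U !q)=True X(s)=True s=True !q=False q=True F(F(p))=True F(p)=True p=False
s_5={p,q,s}: ((X(s) U !q) | F(F(p)))=True (X(s) U !q)=True X(s)=True s=True !q=False q=True F(F(p))=True F(p)=True p=True
s_6={p,r,s}: ((X(s) U !q) | F(F(p)))=True (X(s) U !q)=True X(s)=False s=True !q=True q=False F(F(p))=True F(p)=True p=True

Answer: true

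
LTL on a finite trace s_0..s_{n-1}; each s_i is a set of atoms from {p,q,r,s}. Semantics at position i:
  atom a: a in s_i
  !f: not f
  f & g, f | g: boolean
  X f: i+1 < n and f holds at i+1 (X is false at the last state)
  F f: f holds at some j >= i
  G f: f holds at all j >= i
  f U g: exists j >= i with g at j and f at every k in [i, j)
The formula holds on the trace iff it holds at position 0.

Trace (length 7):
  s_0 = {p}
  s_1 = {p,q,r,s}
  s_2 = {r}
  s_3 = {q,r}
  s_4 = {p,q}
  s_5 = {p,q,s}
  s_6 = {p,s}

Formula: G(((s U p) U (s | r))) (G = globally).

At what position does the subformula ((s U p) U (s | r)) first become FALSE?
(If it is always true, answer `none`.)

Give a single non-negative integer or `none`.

Answer: none

Derivation:
s_0={p}: ((s U p) U (s | r))=True (s U p)=True s=False p=True (s | r)=False r=False
s_1={p,q,r,s}: ((s U p) U (s | r))=True (s U p)=True s=True p=True (s | r)=True r=True
s_2={r}: ((s U p) U (s | r))=True (s U p)=False s=False p=False (s | r)=True r=True
s_3={q,r}: ((s U p) U (s | r))=True (s U p)=False s=False p=False (s | r)=True r=True
s_4={p,q}: ((s U p) U (s | r))=True (s U p)=True s=False p=True (s | r)=False r=False
s_5={p,q,s}: ((s U p) U (s | r))=True (s U p)=True s=True p=True (s | r)=True r=False
s_6={p,s}: ((s U p) U (s | r))=True (s U p)=True s=True p=True (s | r)=True r=False
G(((s U p) U (s | r))) holds globally = True
No violation — formula holds at every position.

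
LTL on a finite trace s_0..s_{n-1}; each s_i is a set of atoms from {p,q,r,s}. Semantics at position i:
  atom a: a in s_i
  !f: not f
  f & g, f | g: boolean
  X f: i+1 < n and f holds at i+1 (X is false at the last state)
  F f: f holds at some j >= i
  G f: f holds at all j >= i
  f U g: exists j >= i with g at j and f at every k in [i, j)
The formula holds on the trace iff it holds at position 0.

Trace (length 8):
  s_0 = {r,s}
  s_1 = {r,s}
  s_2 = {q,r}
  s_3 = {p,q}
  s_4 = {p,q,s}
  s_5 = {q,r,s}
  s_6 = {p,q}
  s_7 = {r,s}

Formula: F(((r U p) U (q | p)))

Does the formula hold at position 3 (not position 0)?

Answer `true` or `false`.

s_0={r,s}: F(((r U p) U (q | p)))=True ((r U p) U (q | p))=True (r U p)=True r=True p=False (q | p)=False q=False
s_1={r,s}: F(((r U p) U (q | p)))=True ((r U p) U (q | p))=True (r U p)=True r=True p=False (q | p)=False q=False
s_2={q,r}: F(((r U p) U (q | p)))=True ((r U p) U (q | p))=True (r U p)=True r=True p=False (q | p)=True q=True
s_3={p,q}: F(((r U p) U (q | p)))=True ((r U p) U (q | p))=True (r U p)=True r=False p=True (q | p)=True q=True
s_4={p,q,s}: F(((r U p) U (q | p)))=True ((r U p) U (q | p))=True (r U p)=True r=False p=True (q | p)=True q=True
s_5={q,r,s}: F(((r U p) U (q | p)))=True ((r U p) U (q | p))=True (r U p)=True r=True p=False (q | p)=True q=True
s_6={p,q}: F(((r U p) U (q | p)))=True ((r U p) U (q | p))=True (r U p)=True r=False p=True (q | p)=True q=True
s_7={r,s}: F(((r U p) U (q | p)))=False ((r U p) U (q | p))=False (r U p)=False r=True p=False (q | p)=False q=False
Evaluating at position 3: result = True

Answer: true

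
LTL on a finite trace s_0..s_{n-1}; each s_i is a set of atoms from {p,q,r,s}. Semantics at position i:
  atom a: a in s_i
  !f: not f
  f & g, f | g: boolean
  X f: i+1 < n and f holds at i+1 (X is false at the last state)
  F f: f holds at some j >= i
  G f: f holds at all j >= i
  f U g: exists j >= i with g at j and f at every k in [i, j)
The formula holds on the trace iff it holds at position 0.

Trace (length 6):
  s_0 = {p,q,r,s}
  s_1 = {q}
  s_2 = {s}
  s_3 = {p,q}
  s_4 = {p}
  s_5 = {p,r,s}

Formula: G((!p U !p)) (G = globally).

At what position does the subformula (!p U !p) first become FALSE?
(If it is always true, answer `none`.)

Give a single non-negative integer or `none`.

Answer: 0

Derivation:
s_0={p,q,r,s}: (!p U !p)=False !p=False p=True
s_1={q}: (!p U !p)=True !p=True p=False
s_2={s}: (!p U !p)=True !p=True p=False
s_3={p,q}: (!p U !p)=False !p=False p=True
s_4={p}: (!p U !p)=False !p=False p=True
s_5={p,r,s}: (!p U !p)=False !p=False p=True
G((!p U !p)) holds globally = False
First violation at position 0.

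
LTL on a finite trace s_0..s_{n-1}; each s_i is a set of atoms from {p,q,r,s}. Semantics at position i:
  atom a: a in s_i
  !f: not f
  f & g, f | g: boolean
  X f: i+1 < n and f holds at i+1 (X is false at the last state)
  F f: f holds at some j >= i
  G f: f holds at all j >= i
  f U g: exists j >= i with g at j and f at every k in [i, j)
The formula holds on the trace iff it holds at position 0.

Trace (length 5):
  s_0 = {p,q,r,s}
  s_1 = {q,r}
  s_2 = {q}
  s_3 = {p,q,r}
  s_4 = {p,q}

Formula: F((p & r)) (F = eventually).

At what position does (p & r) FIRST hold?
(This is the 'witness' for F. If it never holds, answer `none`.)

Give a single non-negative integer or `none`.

s_0={p,q,r,s}: (p & r)=True p=True r=True
s_1={q,r}: (p & r)=False p=False r=True
s_2={q}: (p & r)=False p=False r=False
s_3={p,q,r}: (p & r)=True p=True r=True
s_4={p,q}: (p & r)=False p=True r=False
F((p & r)) holds; first witness at position 0.

Answer: 0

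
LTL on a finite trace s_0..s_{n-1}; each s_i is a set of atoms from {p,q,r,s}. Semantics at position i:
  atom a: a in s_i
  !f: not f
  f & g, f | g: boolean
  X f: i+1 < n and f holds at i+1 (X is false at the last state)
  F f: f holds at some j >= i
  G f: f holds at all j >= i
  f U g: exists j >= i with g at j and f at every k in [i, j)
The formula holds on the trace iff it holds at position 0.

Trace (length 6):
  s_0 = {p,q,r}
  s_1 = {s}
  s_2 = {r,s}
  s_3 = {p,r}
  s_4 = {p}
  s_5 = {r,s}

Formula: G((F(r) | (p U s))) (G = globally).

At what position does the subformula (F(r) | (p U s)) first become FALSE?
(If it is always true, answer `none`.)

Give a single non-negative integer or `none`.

Answer: none

Derivation:
s_0={p,q,r}: (F(r) | (p U s))=True F(r)=True r=True (p U s)=True p=True s=False
s_1={s}: (F(r) | (p U s))=True F(r)=True r=False (p U s)=True p=False s=True
s_2={r,s}: (F(r) | (p U s))=True F(r)=True r=True (p U s)=True p=False s=True
s_3={p,r}: (F(r) | (p U s))=True F(r)=True r=True (p U s)=True p=True s=False
s_4={p}: (F(r) | (p U s))=True F(r)=True r=False (p U s)=True p=True s=False
s_5={r,s}: (F(r) | (p U s))=True F(r)=True r=True (p U s)=True p=False s=True
G((F(r) | (p U s))) holds globally = True
No violation — formula holds at every position.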